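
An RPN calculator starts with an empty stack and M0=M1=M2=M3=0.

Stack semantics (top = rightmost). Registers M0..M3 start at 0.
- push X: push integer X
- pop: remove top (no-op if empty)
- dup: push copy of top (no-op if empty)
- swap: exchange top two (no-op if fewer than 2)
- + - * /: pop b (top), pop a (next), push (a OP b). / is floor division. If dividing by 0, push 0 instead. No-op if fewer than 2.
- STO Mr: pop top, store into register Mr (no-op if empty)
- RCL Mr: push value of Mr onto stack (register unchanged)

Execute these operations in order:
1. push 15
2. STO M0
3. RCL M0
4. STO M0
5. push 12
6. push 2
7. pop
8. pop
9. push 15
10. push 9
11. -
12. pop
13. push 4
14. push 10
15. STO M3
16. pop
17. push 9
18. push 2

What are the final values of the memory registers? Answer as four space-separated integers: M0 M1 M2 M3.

After op 1 (push 15): stack=[15] mem=[0,0,0,0]
After op 2 (STO M0): stack=[empty] mem=[15,0,0,0]
After op 3 (RCL M0): stack=[15] mem=[15,0,0,0]
After op 4 (STO M0): stack=[empty] mem=[15,0,0,0]
After op 5 (push 12): stack=[12] mem=[15,0,0,0]
After op 6 (push 2): stack=[12,2] mem=[15,0,0,0]
After op 7 (pop): stack=[12] mem=[15,0,0,0]
After op 8 (pop): stack=[empty] mem=[15,0,0,0]
After op 9 (push 15): stack=[15] mem=[15,0,0,0]
After op 10 (push 9): stack=[15,9] mem=[15,0,0,0]
After op 11 (-): stack=[6] mem=[15,0,0,0]
After op 12 (pop): stack=[empty] mem=[15,0,0,0]
After op 13 (push 4): stack=[4] mem=[15,0,0,0]
After op 14 (push 10): stack=[4,10] mem=[15,0,0,0]
After op 15 (STO M3): stack=[4] mem=[15,0,0,10]
After op 16 (pop): stack=[empty] mem=[15,0,0,10]
After op 17 (push 9): stack=[9] mem=[15,0,0,10]
After op 18 (push 2): stack=[9,2] mem=[15,0,0,10]

Answer: 15 0 0 10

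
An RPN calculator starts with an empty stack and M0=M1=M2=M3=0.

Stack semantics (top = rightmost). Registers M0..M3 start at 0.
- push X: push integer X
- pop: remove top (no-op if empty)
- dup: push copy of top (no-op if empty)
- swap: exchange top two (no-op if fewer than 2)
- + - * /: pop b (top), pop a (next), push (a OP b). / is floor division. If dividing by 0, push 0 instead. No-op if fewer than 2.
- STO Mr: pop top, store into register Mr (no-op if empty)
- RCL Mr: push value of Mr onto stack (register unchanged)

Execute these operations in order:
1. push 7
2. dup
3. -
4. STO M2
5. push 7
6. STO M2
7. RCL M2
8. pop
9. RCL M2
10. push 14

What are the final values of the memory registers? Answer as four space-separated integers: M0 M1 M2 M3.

After op 1 (push 7): stack=[7] mem=[0,0,0,0]
After op 2 (dup): stack=[7,7] mem=[0,0,0,0]
After op 3 (-): stack=[0] mem=[0,0,0,0]
After op 4 (STO M2): stack=[empty] mem=[0,0,0,0]
After op 5 (push 7): stack=[7] mem=[0,0,0,0]
After op 6 (STO M2): stack=[empty] mem=[0,0,7,0]
After op 7 (RCL M2): stack=[7] mem=[0,0,7,0]
After op 8 (pop): stack=[empty] mem=[0,0,7,0]
After op 9 (RCL M2): stack=[7] mem=[0,0,7,0]
After op 10 (push 14): stack=[7,14] mem=[0,0,7,0]

Answer: 0 0 7 0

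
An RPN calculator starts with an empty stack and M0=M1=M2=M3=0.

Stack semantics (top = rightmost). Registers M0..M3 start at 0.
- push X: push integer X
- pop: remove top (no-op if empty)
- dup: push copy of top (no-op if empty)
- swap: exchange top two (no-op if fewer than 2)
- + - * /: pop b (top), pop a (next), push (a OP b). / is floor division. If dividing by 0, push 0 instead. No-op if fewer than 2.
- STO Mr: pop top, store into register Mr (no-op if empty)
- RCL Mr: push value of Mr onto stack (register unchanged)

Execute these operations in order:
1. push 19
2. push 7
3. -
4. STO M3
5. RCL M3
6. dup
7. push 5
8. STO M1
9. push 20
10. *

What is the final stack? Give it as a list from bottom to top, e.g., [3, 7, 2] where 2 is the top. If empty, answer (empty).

Answer: [12, 240]

Derivation:
After op 1 (push 19): stack=[19] mem=[0,0,0,0]
After op 2 (push 7): stack=[19,7] mem=[0,0,0,0]
After op 3 (-): stack=[12] mem=[0,0,0,0]
After op 4 (STO M3): stack=[empty] mem=[0,0,0,12]
After op 5 (RCL M3): stack=[12] mem=[0,0,0,12]
After op 6 (dup): stack=[12,12] mem=[0,0,0,12]
After op 7 (push 5): stack=[12,12,5] mem=[0,0,0,12]
After op 8 (STO M1): stack=[12,12] mem=[0,5,0,12]
After op 9 (push 20): stack=[12,12,20] mem=[0,5,0,12]
After op 10 (*): stack=[12,240] mem=[0,5,0,12]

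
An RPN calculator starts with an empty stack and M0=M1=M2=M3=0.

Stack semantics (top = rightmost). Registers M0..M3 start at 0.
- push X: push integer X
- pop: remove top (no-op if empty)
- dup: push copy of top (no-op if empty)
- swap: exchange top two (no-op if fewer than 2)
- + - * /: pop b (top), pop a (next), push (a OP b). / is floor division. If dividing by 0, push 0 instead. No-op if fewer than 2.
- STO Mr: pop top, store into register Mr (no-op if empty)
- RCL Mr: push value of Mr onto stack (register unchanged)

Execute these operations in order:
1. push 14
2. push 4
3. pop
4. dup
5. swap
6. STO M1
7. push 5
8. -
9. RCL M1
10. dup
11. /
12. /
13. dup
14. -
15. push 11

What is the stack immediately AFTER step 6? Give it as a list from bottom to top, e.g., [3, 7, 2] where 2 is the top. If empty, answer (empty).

After op 1 (push 14): stack=[14] mem=[0,0,0,0]
After op 2 (push 4): stack=[14,4] mem=[0,0,0,0]
After op 3 (pop): stack=[14] mem=[0,0,0,0]
After op 4 (dup): stack=[14,14] mem=[0,0,0,0]
After op 5 (swap): stack=[14,14] mem=[0,0,0,0]
After op 6 (STO M1): stack=[14] mem=[0,14,0,0]

[14]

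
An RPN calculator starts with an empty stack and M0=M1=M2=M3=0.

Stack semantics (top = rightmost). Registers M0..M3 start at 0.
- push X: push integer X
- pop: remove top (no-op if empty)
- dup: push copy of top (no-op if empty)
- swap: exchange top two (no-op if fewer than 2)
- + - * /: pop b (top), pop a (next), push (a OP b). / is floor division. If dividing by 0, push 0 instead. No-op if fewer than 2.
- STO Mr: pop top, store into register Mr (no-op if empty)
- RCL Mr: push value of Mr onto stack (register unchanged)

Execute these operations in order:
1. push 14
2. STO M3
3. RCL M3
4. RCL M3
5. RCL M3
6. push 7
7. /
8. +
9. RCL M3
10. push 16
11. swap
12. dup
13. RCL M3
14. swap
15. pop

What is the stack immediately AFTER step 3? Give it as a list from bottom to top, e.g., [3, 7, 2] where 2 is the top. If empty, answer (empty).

After op 1 (push 14): stack=[14] mem=[0,0,0,0]
After op 2 (STO M3): stack=[empty] mem=[0,0,0,14]
After op 3 (RCL M3): stack=[14] mem=[0,0,0,14]

[14]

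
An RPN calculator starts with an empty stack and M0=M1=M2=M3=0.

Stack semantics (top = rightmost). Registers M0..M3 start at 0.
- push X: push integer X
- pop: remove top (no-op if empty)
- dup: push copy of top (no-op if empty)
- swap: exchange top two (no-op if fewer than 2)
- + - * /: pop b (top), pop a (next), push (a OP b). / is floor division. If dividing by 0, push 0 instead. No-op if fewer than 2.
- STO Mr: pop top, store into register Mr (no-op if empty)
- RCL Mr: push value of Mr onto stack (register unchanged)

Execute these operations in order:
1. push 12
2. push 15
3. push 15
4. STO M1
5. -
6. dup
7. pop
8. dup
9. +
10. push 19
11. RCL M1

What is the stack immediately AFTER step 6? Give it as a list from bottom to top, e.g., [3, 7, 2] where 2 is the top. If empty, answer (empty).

After op 1 (push 12): stack=[12] mem=[0,0,0,0]
After op 2 (push 15): stack=[12,15] mem=[0,0,0,0]
After op 3 (push 15): stack=[12,15,15] mem=[0,0,0,0]
After op 4 (STO M1): stack=[12,15] mem=[0,15,0,0]
After op 5 (-): stack=[-3] mem=[0,15,0,0]
After op 6 (dup): stack=[-3,-3] mem=[0,15,0,0]

[-3, -3]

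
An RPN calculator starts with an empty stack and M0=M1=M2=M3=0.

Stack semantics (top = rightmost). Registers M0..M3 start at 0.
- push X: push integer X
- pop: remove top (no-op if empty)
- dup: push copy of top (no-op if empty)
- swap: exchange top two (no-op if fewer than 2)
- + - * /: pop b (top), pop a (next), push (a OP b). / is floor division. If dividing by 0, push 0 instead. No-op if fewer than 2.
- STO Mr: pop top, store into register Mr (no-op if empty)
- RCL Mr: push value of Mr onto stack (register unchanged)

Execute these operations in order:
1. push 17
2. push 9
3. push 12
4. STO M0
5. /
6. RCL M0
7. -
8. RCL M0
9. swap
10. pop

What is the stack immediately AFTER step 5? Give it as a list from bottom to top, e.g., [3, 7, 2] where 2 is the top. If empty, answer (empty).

After op 1 (push 17): stack=[17] mem=[0,0,0,0]
After op 2 (push 9): stack=[17,9] mem=[0,0,0,0]
After op 3 (push 12): stack=[17,9,12] mem=[0,0,0,0]
After op 4 (STO M0): stack=[17,9] mem=[12,0,0,0]
After op 5 (/): stack=[1] mem=[12,0,0,0]

[1]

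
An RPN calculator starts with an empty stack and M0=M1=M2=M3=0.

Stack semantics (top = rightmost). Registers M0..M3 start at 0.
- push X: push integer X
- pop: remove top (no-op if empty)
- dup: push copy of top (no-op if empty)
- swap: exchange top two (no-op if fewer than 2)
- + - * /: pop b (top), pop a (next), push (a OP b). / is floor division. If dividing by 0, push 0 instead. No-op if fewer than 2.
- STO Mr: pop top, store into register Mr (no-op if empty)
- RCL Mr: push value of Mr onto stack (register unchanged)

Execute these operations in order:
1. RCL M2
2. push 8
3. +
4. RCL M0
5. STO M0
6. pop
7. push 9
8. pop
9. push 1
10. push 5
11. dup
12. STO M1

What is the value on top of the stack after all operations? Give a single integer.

Answer: 5

Derivation:
After op 1 (RCL M2): stack=[0] mem=[0,0,0,0]
After op 2 (push 8): stack=[0,8] mem=[0,0,0,0]
After op 3 (+): stack=[8] mem=[0,0,0,0]
After op 4 (RCL M0): stack=[8,0] mem=[0,0,0,0]
After op 5 (STO M0): stack=[8] mem=[0,0,0,0]
After op 6 (pop): stack=[empty] mem=[0,0,0,0]
After op 7 (push 9): stack=[9] mem=[0,0,0,0]
After op 8 (pop): stack=[empty] mem=[0,0,0,0]
After op 9 (push 1): stack=[1] mem=[0,0,0,0]
After op 10 (push 5): stack=[1,5] mem=[0,0,0,0]
After op 11 (dup): stack=[1,5,5] mem=[0,0,0,0]
After op 12 (STO M1): stack=[1,5] mem=[0,5,0,0]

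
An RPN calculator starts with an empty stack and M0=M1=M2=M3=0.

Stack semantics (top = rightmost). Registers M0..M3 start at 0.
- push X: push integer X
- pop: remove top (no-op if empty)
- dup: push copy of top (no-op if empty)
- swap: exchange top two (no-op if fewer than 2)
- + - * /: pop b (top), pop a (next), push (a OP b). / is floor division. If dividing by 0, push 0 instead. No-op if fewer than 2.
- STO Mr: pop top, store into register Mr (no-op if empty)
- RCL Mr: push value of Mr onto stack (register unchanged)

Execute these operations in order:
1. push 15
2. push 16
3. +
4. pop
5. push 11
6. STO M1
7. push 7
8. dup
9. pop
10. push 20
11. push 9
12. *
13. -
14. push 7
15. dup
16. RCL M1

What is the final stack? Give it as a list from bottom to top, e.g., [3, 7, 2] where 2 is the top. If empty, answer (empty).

Answer: [-173, 7, 7, 11]

Derivation:
After op 1 (push 15): stack=[15] mem=[0,0,0,0]
After op 2 (push 16): stack=[15,16] mem=[0,0,0,0]
After op 3 (+): stack=[31] mem=[0,0,0,0]
After op 4 (pop): stack=[empty] mem=[0,0,0,0]
After op 5 (push 11): stack=[11] mem=[0,0,0,0]
After op 6 (STO M1): stack=[empty] mem=[0,11,0,0]
After op 7 (push 7): stack=[7] mem=[0,11,0,0]
After op 8 (dup): stack=[7,7] mem=[0,11,0,0]
After op 9 (pop): stack=[7] mem=[0,11,0,0]
After op 10 (push 20): stack=[7,20] mem=[0,11,0,0]
After op 11 (push 9): stack=[7,20,9] mem=[0,11,0,0]
After op 12 (*): stack=[7,180] mem=[0,11,0,0]
After op 13 (-): stack=[-173] mem=[0,11,0,0]
After op 14 (push 7): stack=[-173,7] mem=[0,11,0,0]
After op 15 (dup): stack=[-173,7,7] mem=[0,11,0,0]
After op 16 (RCL M1): stack=[-173,7,7,11] mem=[0,11,0,0]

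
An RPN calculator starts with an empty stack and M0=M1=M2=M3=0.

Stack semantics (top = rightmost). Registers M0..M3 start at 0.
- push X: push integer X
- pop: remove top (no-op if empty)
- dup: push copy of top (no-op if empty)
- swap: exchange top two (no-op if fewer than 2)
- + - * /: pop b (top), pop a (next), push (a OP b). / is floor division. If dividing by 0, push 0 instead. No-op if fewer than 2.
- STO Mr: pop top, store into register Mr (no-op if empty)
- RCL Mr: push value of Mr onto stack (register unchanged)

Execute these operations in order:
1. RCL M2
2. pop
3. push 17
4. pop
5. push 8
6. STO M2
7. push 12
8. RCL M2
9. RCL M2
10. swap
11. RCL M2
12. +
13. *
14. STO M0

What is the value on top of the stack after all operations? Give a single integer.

After op 1 (RCL M2): stack=[0] mem=[0,0,0,0]
After op 2 (pop): stack=[empty] mem=[0,0,0,0]
After op 3 (push 17): stack=[17] mem=[0,0,0,0]
After op 4 (pop): stack=[empty] mem=[0,0,0,0]
After op 5 (push 8): stack=[8] mem=[0,0,0,0]
After op 6 (STO M2): stack=[empty] mem=[0,0,8,0]
After op 7 (push 12): stack=[12] mem=[0,0,8,0]
After op 8 (RCL M2): stack=[12,8] mem=[0,0,8,0]
After op 9 (RCL M2): stack=[12,8,8] mem=[0,0,8,0]
After op 10 (swap): stack=[12,8,8] mem=[0,0,8,0]
After op 11 (RCL M2): stack=[12,8,8,8] mem=[0,0,8,0]
After op 12 (+): stack=[12,8,16] mem=[0,0,8,0]
After op 13 (*): stack=[12,128] mem=[0,0,8,0]
After op 14 (STO M0): stack=[12] mem=[128,0,8,0]

Answer: 12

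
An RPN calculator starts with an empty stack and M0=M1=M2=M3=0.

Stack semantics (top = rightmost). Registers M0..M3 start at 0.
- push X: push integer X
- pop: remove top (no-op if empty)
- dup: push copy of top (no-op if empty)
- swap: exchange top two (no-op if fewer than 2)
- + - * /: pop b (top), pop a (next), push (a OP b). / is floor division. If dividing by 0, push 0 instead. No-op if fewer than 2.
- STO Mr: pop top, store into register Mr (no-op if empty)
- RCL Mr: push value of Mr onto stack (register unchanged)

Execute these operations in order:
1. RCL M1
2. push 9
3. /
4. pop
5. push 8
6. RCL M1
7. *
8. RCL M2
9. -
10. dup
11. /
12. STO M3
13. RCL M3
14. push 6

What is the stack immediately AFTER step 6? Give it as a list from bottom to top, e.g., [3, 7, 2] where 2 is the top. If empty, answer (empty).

After op 1 (RCL M1): stack=[0] mem=[0,0,0,0]
After op 2 (push 9): stack=[0,9] mem=[0,0,0,0]
After op 3 (/): stack=[0] mem=[0,0,0,0]
After op 4 (pop): stack=[empty] mem=[0,0,0,0]
After op 5 (push 8): stack=[8] mem=[0,0,0,0]
After op 6 (RCL M1): stack=[8,0] mem=[0,0,0,0]

[8, 0]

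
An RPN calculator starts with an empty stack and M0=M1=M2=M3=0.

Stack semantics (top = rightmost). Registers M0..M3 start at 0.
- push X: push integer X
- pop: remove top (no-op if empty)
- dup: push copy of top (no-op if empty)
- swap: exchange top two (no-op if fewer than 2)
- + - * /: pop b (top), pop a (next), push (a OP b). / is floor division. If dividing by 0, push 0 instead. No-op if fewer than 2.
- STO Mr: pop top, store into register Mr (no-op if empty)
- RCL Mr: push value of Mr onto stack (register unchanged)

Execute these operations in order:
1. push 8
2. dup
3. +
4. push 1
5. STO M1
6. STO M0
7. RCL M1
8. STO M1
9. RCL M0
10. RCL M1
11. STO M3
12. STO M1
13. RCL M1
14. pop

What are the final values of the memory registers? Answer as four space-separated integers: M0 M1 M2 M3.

Answer: 16 16 0 1

Derivation:
After op 1 (push 8): stack=[8] mem=[0,0,0,0]
After op 2 (dup): stack=[8,8] mem=[0,0,0,0]
After op 3 (+): stack=[16] mem=[0,0,0,0]
After op 4 (push 1): stack=[16,1] mem=[0,0,0,0]
After op 5 (STO M1): stack=[16] mem=[0,1,0,0]
After op 6 (STO M0): stack=[empty] mem=[16,1,0,0]
After op 7 (RCL M1): stack=[1] mem=[16,1,0,0]
After op 8 (STO M1): stack=[empty] mem=[16,1,0,0]
After op 9 (RCL M0): stack=[16] mem=[16,1,0,0]
After op 10 (RCL M1): stack=[16,1] mem=[16,1,0,0]
After op 11 (STO M3): stack=[16] mem=[16,1,0,1]
After op 12 (STO M1): stack=[empty] mem=[16,16,0,1]
After op 13 (RCL M1): stack=[16] mem=[16,16,0,1]
After op 14 (pop): stack=[empty] mem=[16,16,0,1]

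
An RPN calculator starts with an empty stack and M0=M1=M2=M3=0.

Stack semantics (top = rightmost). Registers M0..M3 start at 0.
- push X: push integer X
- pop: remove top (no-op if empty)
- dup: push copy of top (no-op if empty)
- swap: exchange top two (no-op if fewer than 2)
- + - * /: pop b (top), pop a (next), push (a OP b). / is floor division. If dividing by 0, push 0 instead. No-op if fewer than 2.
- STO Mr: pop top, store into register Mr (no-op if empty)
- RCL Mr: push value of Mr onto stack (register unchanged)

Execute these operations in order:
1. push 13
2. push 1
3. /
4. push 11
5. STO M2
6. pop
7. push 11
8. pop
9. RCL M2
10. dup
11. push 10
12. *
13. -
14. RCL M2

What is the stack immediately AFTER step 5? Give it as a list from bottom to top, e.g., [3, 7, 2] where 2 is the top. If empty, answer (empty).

After op 1 (push 13): stack=[13] mem=[0,0,0,0]
After op 2 (push 1): stack=[13,1] mem=[0,0,0,0]
After op 3 (/): stack=[13] mem=[0,0,0,0]
After op 4 (push 11): stack=[13,11] mem=[0,0,0,0]
After op 5 (STO M2): stack=[13] mem=[0,0,11,0]

[13]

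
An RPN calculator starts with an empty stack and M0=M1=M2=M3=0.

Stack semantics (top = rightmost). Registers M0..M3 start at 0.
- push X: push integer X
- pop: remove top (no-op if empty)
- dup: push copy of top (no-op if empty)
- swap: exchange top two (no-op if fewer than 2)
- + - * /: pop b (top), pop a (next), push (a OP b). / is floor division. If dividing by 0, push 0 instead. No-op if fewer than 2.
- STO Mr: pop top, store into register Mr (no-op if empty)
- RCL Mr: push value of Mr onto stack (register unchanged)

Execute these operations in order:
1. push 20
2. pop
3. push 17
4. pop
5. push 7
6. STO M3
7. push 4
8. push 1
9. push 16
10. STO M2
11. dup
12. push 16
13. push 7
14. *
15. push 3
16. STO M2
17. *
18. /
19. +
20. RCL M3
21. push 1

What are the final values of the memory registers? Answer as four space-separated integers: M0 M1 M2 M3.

After op 1 (push 20): stack=[20] mem=[0,0,0,0]
After op 2 (pop): stack=[empty] mem=[0,0,0,0]
After op 3 (push 17): stack=[17] mem=[0,0,0,0]
After op 4 (pop): stack=[empty] mem=[0,0,0,0]
After op 5 (push 7): stack=[7] mem=[0,0,0,0]
After op 6 (STO M3): stack=[empty] mem=[0,0,0,7]
After op 7 (push 4): stack=[4] mem=[0,0,0,7]
After op 8 (push 1): stack=[4,1] mem=[0,0,0,7]
After op 9 (push 16): stack=[4,1,16] mem=[0,0,0,7]
After op 10 (STO M2): stack=[4,1] mem=[0,0,16,7]
After op 11 (dup): stack=[4,1,1] mem=[0,0,16,7]
After op 12 (push 16): stack=[4,1,1,16] mem=[0,0,16,7]
After op 13 (push 7): stack=[4,1,1,16,7] mem=[0,0,16,7]
After op 14 (*): stack=[4,1,1,112] mem=[0,0,16,7]
After op 15 (push 3): stack=[4,1,1,112,3] mem=[0,0,16,7]
After op 16 (STO M2): stack=[4,1,1,112] mem=[0,0,3,7]
After op 17 (*): stack=[4,1,112] mem=[0,0,3,7]
After op 18 (/): stack=[4,0] mem=[0,0,3,7]
After op 19 (+): stack=[4] mem=[0,0,3,7]
After op 20 (RCL M3): stack=[4,7] mem=[0,0,3,7]
After op 21 (push 1): stack=[4,7,1] mem=[0,0,3,7]

Answer: 0 0 3 7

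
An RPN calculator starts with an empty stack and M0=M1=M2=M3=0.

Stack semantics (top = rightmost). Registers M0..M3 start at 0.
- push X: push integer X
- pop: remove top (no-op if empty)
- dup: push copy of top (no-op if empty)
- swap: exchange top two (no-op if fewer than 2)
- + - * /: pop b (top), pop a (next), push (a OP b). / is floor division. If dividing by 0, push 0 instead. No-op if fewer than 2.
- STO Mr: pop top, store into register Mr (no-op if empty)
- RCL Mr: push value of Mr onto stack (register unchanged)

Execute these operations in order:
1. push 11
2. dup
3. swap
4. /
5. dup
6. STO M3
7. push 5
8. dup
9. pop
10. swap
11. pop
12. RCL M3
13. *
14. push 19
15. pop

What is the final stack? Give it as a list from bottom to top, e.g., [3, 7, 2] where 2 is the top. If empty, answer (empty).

Answer: [5]

Derivation:
After op 1 (push 11): stack=[11] mem=[0,0,0,0]
After op 2 (dup): stack=[11,11] mem=[0,0,0,0]
After op 3 (swap): stack=[11,11] mem=[0,0,0,0]
After op 4 (/): stack=[1] mem=[0,0,0,0]
After op 5 (dup): stack=[1,1] mem=[0,0,0,0]
After op 6 (STO M3): stack=[1] mem=[0,0,0,1]
After op 7 (push 5): stack=[1,5] mem=[0,0,0,1]
After op 8 (dup): stack=[1,5,5] mem=[0,0,0,1]
After op 9 (pop): stack=[1,5] mem=[0,0,0,1]
After op 10 (swap): stack=[5,1] mem=[0,0,0,1]
After op 11 (pop): stack=[5] mem=[0,0,0,1]
After op 12 (RCL M3): stack=[5,1] mem=[0,0,0,1]
After op 13 (*): stack=[5] mem=[0,0,0,1]
After op 14 (push 19): stack=[5,19] mem=[0,0,0,1]
After op 15 (pop): stack=[5] mem=[0,0,0,1]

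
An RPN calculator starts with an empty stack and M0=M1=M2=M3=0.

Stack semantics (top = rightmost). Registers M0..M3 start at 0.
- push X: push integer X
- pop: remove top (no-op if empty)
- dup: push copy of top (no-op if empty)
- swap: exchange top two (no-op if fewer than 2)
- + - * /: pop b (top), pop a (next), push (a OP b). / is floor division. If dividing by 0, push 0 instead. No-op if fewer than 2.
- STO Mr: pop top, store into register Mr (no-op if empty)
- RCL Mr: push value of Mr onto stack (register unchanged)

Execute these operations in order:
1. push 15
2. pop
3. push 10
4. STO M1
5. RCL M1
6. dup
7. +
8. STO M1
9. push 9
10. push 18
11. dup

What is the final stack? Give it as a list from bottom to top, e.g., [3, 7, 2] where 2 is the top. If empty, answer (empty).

After op 1 (push 15): stack=[15] mem=[0,0,0,0]
After op 2 (pop): stack=[empty] mem=[0,0,0,0]
After op 3 (push 10): stack=[10] mem=[0,0,0,0]
After op 4 (STO M1): stack=[empty] mem=[0,10,0,0]
After op 5 (RCL M1): stack=[10] mem=[0,10,0,0]
After op 6 (dup): stack=[10,10] mem=[0,10,0,0]
After op 7 (+): stack=[20] mem=[0,10,0,0]
After op 8 (STO M1): stack=[empty] mem=[0,20,0,0]
After op 9 (push 9): stack=[9] mem=[0,20,0,0]
After op 10 (push 18): stack=[9,18] mem=[0,20,0,0]
After op 11 (dup): stack=[9,18,18] mem=[0,20,0,0]

Answer: [9, 18, 18]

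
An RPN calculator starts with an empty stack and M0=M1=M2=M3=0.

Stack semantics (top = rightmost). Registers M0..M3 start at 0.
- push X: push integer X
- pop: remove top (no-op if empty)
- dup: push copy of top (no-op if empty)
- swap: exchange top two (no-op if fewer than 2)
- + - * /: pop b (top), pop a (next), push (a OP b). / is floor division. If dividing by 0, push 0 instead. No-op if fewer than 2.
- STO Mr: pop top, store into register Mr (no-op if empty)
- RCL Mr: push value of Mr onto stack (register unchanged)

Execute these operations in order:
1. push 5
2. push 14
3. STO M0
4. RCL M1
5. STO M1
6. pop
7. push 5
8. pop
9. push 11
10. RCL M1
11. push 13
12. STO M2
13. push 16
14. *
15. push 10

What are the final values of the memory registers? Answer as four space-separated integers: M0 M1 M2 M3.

After op 1 (push 5): stack=[5] mem=[0,0,0,0]
After op 2 (push 14): stack=[5,14] mem=[0,0,0,0]
After op 3 (STO M0): stack=[5] mem=[14,0,0,0]
After op 4 (RCL M1): stack=[5,0] mem=[14,0,0,0]
After op 5 (STO M1): stack=[5] mem=[14,0,0,0]
After op 6 (pop): stack=[empty] mem=[14,0,0,0]
After op 7 (push 5): stack=[5] mem=[14,0,0,0]
After op 8 (pop): stack=[empty] mem=[14,0,0,0]
After op 9 (push 11): stack=[11] mem=[14,0,0,0]
After op 10 (RCL M1): stack=[11,0] mem=[14,0,0,0]
After op 11 (push 13): stack=[11,0,13] mem=[14,0,0,0]
After op 12 (STO M2): stack=[11,0] mem=[14,0,13,0]
After op 13 (push 16): stack=[11,0,16] mem=[14,0,13,0]
After op 14 (*): stack=[11,0] mem=[14,0,13,0]
After op 15 (push 10): stack=[11,0,10] mem=[14,0,13,0]

Answer: 14 0 13 0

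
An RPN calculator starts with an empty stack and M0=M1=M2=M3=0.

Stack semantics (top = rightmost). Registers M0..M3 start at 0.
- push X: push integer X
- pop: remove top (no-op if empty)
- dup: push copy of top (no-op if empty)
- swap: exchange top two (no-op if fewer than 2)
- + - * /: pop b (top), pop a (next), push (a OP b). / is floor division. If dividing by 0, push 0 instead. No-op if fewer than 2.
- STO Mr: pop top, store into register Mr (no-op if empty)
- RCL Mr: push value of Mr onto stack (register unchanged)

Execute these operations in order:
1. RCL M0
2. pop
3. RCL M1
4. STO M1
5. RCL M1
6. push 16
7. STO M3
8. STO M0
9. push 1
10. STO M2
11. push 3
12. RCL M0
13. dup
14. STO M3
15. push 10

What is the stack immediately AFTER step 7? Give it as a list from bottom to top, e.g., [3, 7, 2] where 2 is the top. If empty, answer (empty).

After op 1 (RCL M0): stack=[0] mem=[0,0,0,0]
After op 2 (pop): stack=[empty] mem=[0,0,0,0]
After op 3 (RCL M1): stack=[0] mem=[0,0,0,0]
After op 4 (STO M1): stack=[empty] mem=[0,0,0,0]
After op 5 (RCL M1): stack=[0] mem=[0,0,0,0]
After op 6 (push 16): stack=[0,16] mem=[0,0,0,0]
After op 7 (STO M3): stack=[0] mem=[0,0,0,16]

[0]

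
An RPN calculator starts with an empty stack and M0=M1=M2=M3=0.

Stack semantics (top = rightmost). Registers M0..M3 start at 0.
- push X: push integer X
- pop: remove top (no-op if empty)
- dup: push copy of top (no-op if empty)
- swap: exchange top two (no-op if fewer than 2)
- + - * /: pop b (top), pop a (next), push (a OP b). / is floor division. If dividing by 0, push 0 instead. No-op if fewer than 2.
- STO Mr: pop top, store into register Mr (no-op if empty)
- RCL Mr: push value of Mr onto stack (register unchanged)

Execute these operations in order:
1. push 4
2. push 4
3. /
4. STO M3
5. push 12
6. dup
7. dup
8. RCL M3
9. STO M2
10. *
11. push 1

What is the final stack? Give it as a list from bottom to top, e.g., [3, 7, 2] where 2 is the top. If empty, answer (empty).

After op 1 (push 4): stack=[4] mem=[0,0,0,0]
After op 2 (push 4): stack=[4,4] mem=[0,0,0,0]
After op 3 (/): stack=[1] mem=[0,0,0,0]
After op 4 (STO M3): stack=[empty] mem=[0,0,0,1]
After op 5 (push 12): stack=[12] mem=[0,0,0,1]
After op 6 (dup): stack=[12,12] mem=[0,0,0,1]
After op 7 (dup): stack=[12,12,12] mem=[0,0,0,1]
After op 8 (RCL M3): stack=[12,12,12,1] mem=[0,0,0,1]
After op 9 (STO M2): stack=[12,12,12] mem=[0,0,1,1]
After op 10 (*): stack=[12,144] mem=[0,0,1,1]
After op 11 (push 1): stack=[12,144,1] mem=[0,0,1,1]

Answer: [12, 144, 1]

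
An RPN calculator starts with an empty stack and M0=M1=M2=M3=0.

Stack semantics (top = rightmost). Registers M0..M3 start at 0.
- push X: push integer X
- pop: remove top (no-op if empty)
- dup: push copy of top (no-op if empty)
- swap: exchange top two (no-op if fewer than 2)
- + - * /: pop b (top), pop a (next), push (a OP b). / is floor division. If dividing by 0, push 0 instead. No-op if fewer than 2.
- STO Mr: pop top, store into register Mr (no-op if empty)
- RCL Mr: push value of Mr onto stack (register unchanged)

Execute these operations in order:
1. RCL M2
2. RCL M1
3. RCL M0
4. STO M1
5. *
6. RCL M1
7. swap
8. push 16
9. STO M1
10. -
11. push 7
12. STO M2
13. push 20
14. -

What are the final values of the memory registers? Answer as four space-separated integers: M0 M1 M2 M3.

Answer: 0 16 7 0

Derivation:
After op 1 (RCL M2): stack=[0] mem=[0,0,0,0]
After op 2 (RCL M1): stack=[0,0] mem=[0,0,0,0]
After op 3 (RCL M0): stack=[0,0,0] mem=[0,0,0,0]
After op 4 (STO M1): stack=[0,0] mem=[0,0,0,0]
After op 5 (*): stack=[0] mem=[0,0,0,0]
After op 6 (RCL M1): stack=[0,0] mem=[0,0,0,0]
After op 7 (swap): stack=[0,0] mem=[0,0,0,0]
After op 8 (push 16): stack=[0,0,16] mem=[0,0,0,0]
After op 9 (STO M1): stack=[0,0] mem=[0,16,0,0]
After op 10 (-): stack=[0] mem=[0,16,0,0]
After op 11 (push 7): stack=[0,7] mem=[0,16,0,0]
After op 12 (STO M2): stack=[0] mem=[0,16,7,0]
After op 13 (push 20): stack=[0,20] mem=[0,16,7,0]
After op 14 (-): stack=[-20] mem=[0,16,7,0]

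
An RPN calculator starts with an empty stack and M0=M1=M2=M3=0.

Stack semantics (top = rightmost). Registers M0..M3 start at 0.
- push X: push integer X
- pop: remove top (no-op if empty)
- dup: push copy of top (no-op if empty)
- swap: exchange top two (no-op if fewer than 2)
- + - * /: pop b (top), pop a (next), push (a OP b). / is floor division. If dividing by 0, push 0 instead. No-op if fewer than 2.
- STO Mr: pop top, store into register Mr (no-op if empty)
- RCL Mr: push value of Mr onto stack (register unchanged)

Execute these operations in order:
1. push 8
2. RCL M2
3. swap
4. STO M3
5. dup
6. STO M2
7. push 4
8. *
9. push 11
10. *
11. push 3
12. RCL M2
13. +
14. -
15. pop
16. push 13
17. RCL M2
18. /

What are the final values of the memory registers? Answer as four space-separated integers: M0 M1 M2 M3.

Answer: 0 0 0 8

Derivation:
After op 1 (push 8): stack=[8] mem=[0,0,0,0]
After op 2 (RCL M2): stack=[8,0] mem=[0,0,0,0]
After op 3 (swap): stack=[0,8] mem=[0,0,0,0]
After op 4 (STO M3): stack=[0] mem=[0,0,0,8]
After op 5 (dup): stack=[0,0] mem=[0,0,0,8]
After op 6 (STO M2): stack=[0] mem=[0,0,0,8]
After op 7 (push 4): stack=[0,4] mem=[0,0,0,8]
After op 8 (*): stack=[0] mem=[0,0,0,8]
After op 9 (push 11): stack=[0,11] mem=[0,0,0,8]
After op 10 (*): stack=[0] mem=[0,0,0,8]
After op 11 (push 3): stack=[0,3] mem=[0,0,0,8]
After op 12 (RCL M2): stack=[0,3,0] mem=[0,0,0,8]
After op 13 (+): stack=[0,3] mem=[0,0,0,8]
After op 14 (-): stack=[-3] mem=[0,0,0,8]
After op 15 (pop): stack=[empty] mem=[0,0,0,8]
After op 16 (push 13): stack=[13] mem=[0,0,0,8]
After op 17 (RCL M2): stack=[13,0] mem=[0,0,0,8]
After op 18 (/): stack=[0] mem=[0,0,0,8]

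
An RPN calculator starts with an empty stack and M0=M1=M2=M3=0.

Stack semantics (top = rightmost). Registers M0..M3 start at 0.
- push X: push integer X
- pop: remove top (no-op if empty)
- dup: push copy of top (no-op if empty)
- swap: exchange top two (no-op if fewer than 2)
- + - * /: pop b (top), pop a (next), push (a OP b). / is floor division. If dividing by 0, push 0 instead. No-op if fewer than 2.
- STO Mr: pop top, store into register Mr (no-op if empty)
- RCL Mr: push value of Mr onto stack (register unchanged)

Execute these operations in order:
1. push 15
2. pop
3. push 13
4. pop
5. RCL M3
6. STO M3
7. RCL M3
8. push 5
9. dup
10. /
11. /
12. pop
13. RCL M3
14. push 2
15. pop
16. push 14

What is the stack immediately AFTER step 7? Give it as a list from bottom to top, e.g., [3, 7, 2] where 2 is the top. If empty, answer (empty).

After op 1 (push 15): stack=[15] mem=[0,0,0,0]
After op 2 (pop): stack=[empty] mem=[0,0,0,0]
After op 3 (push 13): stack=[13] mem=[0,0,0,0]
After op 4 (pop): stack=[empty] mem=[0,0,0,0]
After op 5 (RCL M3): stack=[0] mem=[0,0,0,0]
After op 6 (STO M3): stack=[empty] mem=[0,0,0,0]
After op 7 (RCL M3): stack=[0] mem=[0,0,0,0]

[0]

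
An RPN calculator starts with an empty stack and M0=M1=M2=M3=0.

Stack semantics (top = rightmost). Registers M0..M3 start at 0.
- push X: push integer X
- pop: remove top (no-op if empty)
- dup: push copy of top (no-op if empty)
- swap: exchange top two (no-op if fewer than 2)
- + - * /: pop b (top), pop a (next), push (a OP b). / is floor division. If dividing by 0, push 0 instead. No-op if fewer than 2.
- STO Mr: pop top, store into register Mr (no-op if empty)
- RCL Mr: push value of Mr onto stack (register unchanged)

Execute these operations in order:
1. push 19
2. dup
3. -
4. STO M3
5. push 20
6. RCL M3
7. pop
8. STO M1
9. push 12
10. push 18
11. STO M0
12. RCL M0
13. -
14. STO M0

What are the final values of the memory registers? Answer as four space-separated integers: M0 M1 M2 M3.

Answer: -6 20 0 0

Derivation:
After op 1 (push 19): stack=[19] mem=[0,0,0,0]
After op 2 (dup): stack=[19,19] mem=[0,0,0,0]
After op 3 (-): stack=[0] mem=[0,0,0,0]
After op 4 (STO M3): stack=[empty] mem=[0,0,0,0]
After op 5 (push 20): stack=[20] mem=[0,0,0,0]
After op 6 (RCL M3): stack=[20,0] mem=[0,0,0,0]
After op 7 (pop): stack=[20] mem=[0,0,0,0]
After op 8 (STO M1): stack=[empty] mem=[0,20,0,0]
After op 9 (push 12): stack=[12] mem=[0,20,0,0]
After op 10 (push 18): stack=[12,18] mem=[0,20,0,0]
After op 11 (STO M0): stack=[12] mem=[18,20,0,0]
After op 12 (RCL M0): stack=[12,18] mem=[18,20,0,0]
After op 13 (-): stack=[-6] mem=[18,20,0,0]
After op 14 (STO M0): stack=[empty] mem=[-6,20,0,0]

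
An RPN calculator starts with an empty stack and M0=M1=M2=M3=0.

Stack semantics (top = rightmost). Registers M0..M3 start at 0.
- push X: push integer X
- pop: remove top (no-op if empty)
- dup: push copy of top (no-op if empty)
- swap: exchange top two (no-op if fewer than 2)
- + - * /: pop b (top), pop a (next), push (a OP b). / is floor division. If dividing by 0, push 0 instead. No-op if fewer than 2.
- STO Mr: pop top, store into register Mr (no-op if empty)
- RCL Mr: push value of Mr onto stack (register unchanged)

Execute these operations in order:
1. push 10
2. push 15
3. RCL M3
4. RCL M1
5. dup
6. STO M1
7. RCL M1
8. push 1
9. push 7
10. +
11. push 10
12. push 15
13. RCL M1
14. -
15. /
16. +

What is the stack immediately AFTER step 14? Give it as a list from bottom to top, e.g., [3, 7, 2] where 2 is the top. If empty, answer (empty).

After op 1 (push 10): stack=[10] mem=[0,0,0,0]
After op 2 (push 15): stack=[10,15] mem=[0,0,0,0]
After op 3 (RCL M3): stack=[10,15,0] mem=[0,0,0,0]
After op 4 (RCL M1): stack=[10,15,0,0] mem=[0,0,0,0]
After op 5 (dup): stack=[10,15,0,0,0] mem=[0,0,0,0]
After op 6 (STO M1): stack=[10,15,0,0] mem=[0,0,0,0]
After op 7 (RCL M1): stack=[10,15,0,0,0] mem=[0,0,0,0]
After op 8 (push 1): stack=[10,15,0,0,0,1] mem=[0,0,0,0]
After op 9 (push 7): stack=[10,15,0,0,0,1,7] mem=[0,0,0,0]
After op 10 (+): stack=[10,15,0,0,0,8] mem=[0,0,0,0]
After op 11 (push 10): stack=[10,15,0,0,0,8,10] mem=[0,0,0,0]
After op 12 (push 15): stack=[10,15,0,0,0,8,10,15] mem=[0,0,0,0]
After op 13 (RCL M1): stack=[10,15,0,0,0,8,10,15,0] mem=[0,0,0,0]
After op 14 (-): stack=[10,15,0,0,0,8,10,15] mem=[0,0,0,0]

[10, 15, 0, 0, 0, 8, 10, 15]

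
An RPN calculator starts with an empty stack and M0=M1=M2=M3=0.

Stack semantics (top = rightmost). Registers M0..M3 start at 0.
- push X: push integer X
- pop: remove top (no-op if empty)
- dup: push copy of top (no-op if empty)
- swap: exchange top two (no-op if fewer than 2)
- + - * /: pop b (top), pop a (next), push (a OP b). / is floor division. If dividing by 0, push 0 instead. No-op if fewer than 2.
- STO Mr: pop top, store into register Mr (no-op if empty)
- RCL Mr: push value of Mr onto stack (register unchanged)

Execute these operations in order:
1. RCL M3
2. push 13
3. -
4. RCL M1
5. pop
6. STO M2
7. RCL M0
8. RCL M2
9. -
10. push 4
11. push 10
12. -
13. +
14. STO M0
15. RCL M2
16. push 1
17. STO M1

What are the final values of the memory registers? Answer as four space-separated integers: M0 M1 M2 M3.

After op 1 (RCL M3): stack=[0] mem=[0,0,0,0]
After op 2 (push 13): stack=[0,13] mem=[0,0,0,0]
After op 3 (-): stack=[-13] mem=[0,0,0,0]
After op 4 (RCL M1): stack=[-13,0] mem=[0,0,0,0]
After op 5 (pop): stack=[-13] mem=[0,0,0,0]
After op 6 (STO M2): stack=[empty] mem=[0,0,-13,0]
After op 7 (RCL M0): stack=[0] mem=[0,0,-13,0]
After op 8 (RCL M2): stack=[0,-13] mem=[0,0,-13,0]
After op 9 (-): stack=[13] mem=[0,0,-13,0]
After op 10 (push 4): stack=[13,4] mem=[0,0,-13,0]
After op 11 (push 10): stack=[13,4,10] mem=[0,0,-13,0]
After op 12 (-): stack=[13,-6] mem=[0,0,-13,0]
After op 13 (+): stack=[7] mem=[0,0,-13,0]
After op 14 (STO M0): stack=[empty] mem=[7,0,-13,0]
After op 15 (RCL M2): stack=[-13] mem=[7,0,-13,0]
After op 16 (push 1): stack=[-13,1] mem=[7,0,-13,0]
After op 17 (STO M1): stack=[-13] mem=[7,1,-13,0]

Answer: 7 1 -13 0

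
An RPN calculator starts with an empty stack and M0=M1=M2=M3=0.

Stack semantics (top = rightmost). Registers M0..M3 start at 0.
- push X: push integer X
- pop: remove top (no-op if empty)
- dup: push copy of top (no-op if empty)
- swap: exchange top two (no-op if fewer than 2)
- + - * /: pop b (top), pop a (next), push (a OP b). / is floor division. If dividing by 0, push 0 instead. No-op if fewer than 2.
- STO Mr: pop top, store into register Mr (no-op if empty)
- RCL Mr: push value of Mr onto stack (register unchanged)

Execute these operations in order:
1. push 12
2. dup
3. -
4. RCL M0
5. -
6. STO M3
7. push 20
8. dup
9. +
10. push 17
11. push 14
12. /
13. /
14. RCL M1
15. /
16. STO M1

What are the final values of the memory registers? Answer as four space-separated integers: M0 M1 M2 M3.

After op 1 (push 12): stack=[12] mem=[0,0,0,0]
After op 2 (dup): stack=[12,12] mem=[0,0,0,0]
After op 3 (-): stack=[0] mem=[0,0,0,0]
After op 4 (RCL M0): stack=[0,0] mem=[0,0,0,0]
After op 5 (-): stack=[0] mem=[0,0,0,0]
After op 6 (STO M3): stack=[empty] mem=[0,0,0,0]
After op 7 (push 20): stack=[20] mem=[0,0,0,0]
After op 8 (dup): stack=[20,20] mem=[0,0,0,0]
After op 9 (+): stack=[40] mem=[0,0,0,0]
After op 10 (push 17): stack=[40,17] mem=[0,0,0,0]
After op 11 (push 14): stack=[40,17,14] mem=[0,0,0,0]
After op 12 (/): stack=[40,1] mem=[0,0,0,0]
After op 13 (/): stack=[40] mem=[0,0,0,0]
After op 14 (RCL M1): stack=[40,0] mem=[0,0,0,0]
After op 15 (/): stack=[0] mem=[0,0,0,0]
After op 16 (STO M1): stack=[empty] mem=[0,0,0,0]

Answer: 0 0 0 0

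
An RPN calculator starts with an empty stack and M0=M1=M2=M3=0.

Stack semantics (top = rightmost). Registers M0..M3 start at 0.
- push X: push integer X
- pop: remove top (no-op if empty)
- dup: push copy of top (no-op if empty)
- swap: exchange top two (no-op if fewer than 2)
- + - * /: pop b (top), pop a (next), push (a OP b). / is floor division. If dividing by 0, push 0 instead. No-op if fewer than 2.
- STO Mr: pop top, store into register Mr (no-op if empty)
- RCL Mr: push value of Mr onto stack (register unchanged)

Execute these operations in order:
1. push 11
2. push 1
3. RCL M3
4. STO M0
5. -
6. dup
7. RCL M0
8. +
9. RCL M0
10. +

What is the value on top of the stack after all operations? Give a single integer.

Answer: 10

Derivation:
After op 1 (push 11): stack=[11] mem=[0,0,0,0]
After op 2 (push 1): stack=[11,1] mem=[0,0,0,0]
After op 3 (RCL M3): stack=[11,1,0] mem=[0,0,0,0]
After op 4 (STO M0): stack=[11,1] mem=[0,0,0,0]
After op 5 (-): stack=[10] mem=[0,0,0,0]
After op 6 (dup): stack=[10,10] mem=[0,0,0,0]
After op 7 (RCL M0): stack=[10,10,0] mem=[0,0,0,0]
After op 8 (+): stack=[10,10] mem=[0,0,0,0]
After op 9 (RCL M0): stack=[10,10,0] mem=[0,0,0,0]
After op 10 (+): stack=[10,10] mem=[0,0,0,0]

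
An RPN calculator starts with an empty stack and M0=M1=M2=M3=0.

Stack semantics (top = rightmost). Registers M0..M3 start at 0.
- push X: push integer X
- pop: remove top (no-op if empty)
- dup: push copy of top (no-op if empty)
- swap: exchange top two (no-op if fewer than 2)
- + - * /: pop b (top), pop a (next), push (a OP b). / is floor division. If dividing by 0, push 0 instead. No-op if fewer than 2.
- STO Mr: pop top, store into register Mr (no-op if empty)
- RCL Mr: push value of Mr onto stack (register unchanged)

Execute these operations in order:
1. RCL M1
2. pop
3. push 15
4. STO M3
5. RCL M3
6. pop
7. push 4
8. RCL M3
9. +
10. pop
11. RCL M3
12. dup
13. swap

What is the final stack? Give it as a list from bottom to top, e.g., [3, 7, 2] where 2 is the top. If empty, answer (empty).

After op 1 (RCL M1): stack=[0] mem=[0,0,0,0]
After op 2 (pop): stack=[empty] mem=[0,0,0,0]
After op 3 (push 15): stack=[15] mem=[0,0,0,0]
After op 4 (STO M3): stack=[empty] mem=[0,0,0,15]
After op 5 (RCL M3): stack=[15] mem=[0,0,0,15]
After op 6 (pop): stack=[empty] mem=[0,0,0,15]
After op 7 (push 4): stack=[4] mem=[0,0,0,15]
After op 8 (RCL M3): stack=[4,15] mem=[0,0,0,15]
After op 9 (+): stack=[19] mem=[0,0,0,15]
After op 10 (pop): stack=[empty] mem=[0,0,0,15]
After op 11 (RCL M3): stack=[15] mem=[0,0,0,15]
After op 12 (dup): stack=[15,15] mem=[0,0,0,15]
After op 13 (swap): stack=[15,15] mem=[0,0,0,15]

Answer: [15, 15]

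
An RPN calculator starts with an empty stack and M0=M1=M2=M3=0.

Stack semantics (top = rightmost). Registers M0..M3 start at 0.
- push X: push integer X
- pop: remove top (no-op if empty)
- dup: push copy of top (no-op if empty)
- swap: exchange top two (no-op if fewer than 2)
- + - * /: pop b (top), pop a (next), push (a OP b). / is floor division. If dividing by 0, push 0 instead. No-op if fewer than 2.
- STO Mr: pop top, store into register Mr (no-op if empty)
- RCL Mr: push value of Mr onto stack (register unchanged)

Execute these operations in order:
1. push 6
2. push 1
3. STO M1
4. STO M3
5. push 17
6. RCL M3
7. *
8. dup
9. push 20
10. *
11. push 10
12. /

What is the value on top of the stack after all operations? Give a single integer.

Answer: 204

Derivation:
After op 1 (push 6): stack=[6] mem=[0,0,0,0]
After op 2 (push 1): stack=[6,1] mem=[0,0,0,0]
After op 3 (STO M1): stack=[6] mem=[0,1,0,0]
After op 4 (STO M3): stack=[empty] mem=[0,1,0,6]
After op 5 (push 17): stack=[17] mem=[0,1,0,6]
After op 6 (RCL M3): stack=[17,6] mem=[0,1,0,6]
After op 7 (*): stack=[102] mem=[0,1,0,6]
After op 8 (dup): stack=[102,102] mem=[0,1,0,6]
After op 9 (push 20): stack=[102,102,20] mem=[0,1,0,6]
After op 10 (*): stack=[102,2040] mem=[0,1,0,6]
After op 11 (push 10): stack=[102,2040,10] mem=[0,1,0,6]
After op 12 (/): stack=[102,204] mem=[0,1,0,6]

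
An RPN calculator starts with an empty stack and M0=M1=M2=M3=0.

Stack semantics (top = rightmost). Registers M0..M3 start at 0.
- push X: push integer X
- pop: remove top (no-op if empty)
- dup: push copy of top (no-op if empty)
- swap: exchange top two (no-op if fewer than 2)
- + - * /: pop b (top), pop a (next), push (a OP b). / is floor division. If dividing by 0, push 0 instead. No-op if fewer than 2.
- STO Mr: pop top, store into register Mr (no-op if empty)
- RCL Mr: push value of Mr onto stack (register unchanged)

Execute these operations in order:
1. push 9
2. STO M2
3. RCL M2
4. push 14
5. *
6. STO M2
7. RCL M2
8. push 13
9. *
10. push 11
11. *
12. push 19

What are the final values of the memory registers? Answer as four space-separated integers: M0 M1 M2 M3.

After op 1 (push 9): stack=[9] mem=[0,0,0,0]
After op 2 (STO M2): stack=[empty] mem=[0,0,9,0]
After op 3 (RCL M2): stack=[9] mem=[0,0,9,0]
After op 4 (push 14): stack=[9,14] mem=[0,0,9,0]
After op 5 (*): stack=[126] mem=[0,0,9,0]
After op 6 (STO M2): stack=[empty] mem=[0,0,126,0]
After op 7 (RCL M2): stack=[126] mem=[0,0,126,0]
After op 8 (push 13): stack=[126,13] mem=[0,0,126,0]
After op 9 (*): stack=[1638] mem=[0,0,126,0]
After op 10 (push 11): stack=[1638,11] mem=[0,0,126,0]
After op 11 (*): stack=[18018] mem=[0,0,126,0]
After op 12 (push 19): stack=[18018,19] mem=[0,0,126,0]

Answer: 0 0 126 0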